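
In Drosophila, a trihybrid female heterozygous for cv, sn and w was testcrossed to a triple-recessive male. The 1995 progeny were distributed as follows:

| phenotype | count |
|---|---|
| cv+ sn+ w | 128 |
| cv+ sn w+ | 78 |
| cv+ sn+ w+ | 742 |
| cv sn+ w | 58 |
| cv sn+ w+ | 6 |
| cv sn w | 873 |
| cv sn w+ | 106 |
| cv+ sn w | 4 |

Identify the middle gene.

The two most frequent reciprocal classes, cv+ sn+ w+ and cv sn w, are the parental types, so the F1 was cv+ sn+ w+ / cv sn w.
The two rarest classes, cv sn+ w+ and cv+ sn w, are the double crossovers. Comparing them with the parentals, only the cv allele has switched, so cv is the middle locus and the order is sn – cv – w.

cv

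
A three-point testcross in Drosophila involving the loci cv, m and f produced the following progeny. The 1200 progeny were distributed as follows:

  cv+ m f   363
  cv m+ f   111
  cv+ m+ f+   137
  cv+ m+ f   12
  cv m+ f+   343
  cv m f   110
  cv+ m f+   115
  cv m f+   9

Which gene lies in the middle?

The two most frequent reciprocal classes, cv m+ f+ and cv+ m f, are the parental types, so the F1 was cv m+ f+ / cv+ m f.
The two rarest classes, cv m f+ and cv+ m+ f, are the double crossovers. Comparing them with the parentals, only the m allele has switched, so m is the middle locus and the order is cv – m – f.

m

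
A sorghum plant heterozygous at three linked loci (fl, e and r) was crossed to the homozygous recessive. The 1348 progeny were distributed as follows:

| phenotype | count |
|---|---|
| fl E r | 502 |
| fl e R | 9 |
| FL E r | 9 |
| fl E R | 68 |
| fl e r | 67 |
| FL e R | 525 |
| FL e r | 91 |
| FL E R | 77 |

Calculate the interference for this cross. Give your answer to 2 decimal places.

0.15

The two most frequent reciprocal classes, fl E r and FL e R, are the parental types, so the F1 was fl E r / FL e R.
The two rarest classes, FL E r and fl e R, are the double crossovers. Comparing them with the parentals, only the fl allele has switched, so fl is the middle locus and the order is e – fl – r.
e–fl: (144 + 18)/1348 = 0.1202; fl–r: (159 + 18)/1348 = 0.1313.
Expected DCO frequency = 0.1202 × 0.1313 ≈ 0.01578; observed = 18/1348 ≈ 0.01335.
Coefficient of coincidence = 0.01335/0.01578 ≈ 0.85; interference = 1 − 0.85 = 0.15.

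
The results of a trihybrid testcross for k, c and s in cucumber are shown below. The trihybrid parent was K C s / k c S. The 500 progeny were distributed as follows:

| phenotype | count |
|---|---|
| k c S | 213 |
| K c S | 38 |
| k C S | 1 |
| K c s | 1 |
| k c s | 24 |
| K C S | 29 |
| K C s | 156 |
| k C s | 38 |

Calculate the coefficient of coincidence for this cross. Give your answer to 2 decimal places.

0.23

The two rarest classes, K c s and k C S, are the double crossovers. Comparing them with the parentals, only the c allele has switched, so c is the middle locus and the order is s – c – k.
s–c: (53 + 2)/500 = 0.1100; c–k: (76 + 2)/500 = 0.1560.
Expected DCO frequency = 0.1100 × 0.1560 ≈ 0.01716; observed = 2/500 ≈ 0.00400.
Coefficient of coincidence = 0.00400/0.01716 ≈ 0.23.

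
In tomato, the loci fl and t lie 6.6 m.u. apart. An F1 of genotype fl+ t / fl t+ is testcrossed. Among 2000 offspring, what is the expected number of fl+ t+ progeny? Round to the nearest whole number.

66

A map distance of 6.6 m.u. corresponds to a recombination frequency of 0.066.
The F1 is fl+ t / fl t+, so fl+ t+ is a recombinant gamete class with expected frequency r/2 = 0.066/2 = 0.0330.
Expected number = 0.0330 × 2000 = 66.00 ≈ 66.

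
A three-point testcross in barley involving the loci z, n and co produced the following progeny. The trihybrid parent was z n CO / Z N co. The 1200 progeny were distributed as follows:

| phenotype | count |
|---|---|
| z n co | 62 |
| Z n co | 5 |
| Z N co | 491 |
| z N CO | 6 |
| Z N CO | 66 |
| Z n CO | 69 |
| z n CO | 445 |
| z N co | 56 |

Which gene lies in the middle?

The two rarest classes, z N CO and Z n co, are the double crossovers. Comparing them with the parentals, only the n allele has switched, so n is the middle locus and the order is z – n – co.

n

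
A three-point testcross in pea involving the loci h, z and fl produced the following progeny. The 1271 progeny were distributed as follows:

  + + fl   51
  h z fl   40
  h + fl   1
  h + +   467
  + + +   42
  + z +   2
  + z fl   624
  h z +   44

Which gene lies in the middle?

The two most frequent reciprocal classes, h + + and + z fl, are the parental types, so the F1 was h + + / + z fl.
The two rarest classes, h + fl and + z +, are the double crossovers. Comparing them with the parentals, only the fl allele has switched, so fl is the middle locus and the order is z – fl – h.

fl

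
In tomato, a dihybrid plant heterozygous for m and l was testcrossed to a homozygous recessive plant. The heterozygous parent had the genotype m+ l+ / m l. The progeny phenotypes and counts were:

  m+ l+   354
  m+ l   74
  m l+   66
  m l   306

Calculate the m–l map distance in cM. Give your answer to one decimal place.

17.5 cM

The recombinant classes are m+ l and m l+: 74 + 66 = 140.
Recombination frequency = 140/800 = 0.1750 ≈ 17.5%, i.e. 17.5 cM.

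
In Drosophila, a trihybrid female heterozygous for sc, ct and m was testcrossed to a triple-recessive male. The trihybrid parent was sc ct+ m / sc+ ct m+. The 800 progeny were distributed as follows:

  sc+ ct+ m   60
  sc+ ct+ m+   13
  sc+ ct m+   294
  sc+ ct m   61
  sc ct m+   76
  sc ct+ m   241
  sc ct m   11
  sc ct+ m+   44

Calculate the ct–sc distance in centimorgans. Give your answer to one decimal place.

The two rarest classes, sc ct m and sc+ ct+ m+, are the double crossovers. Comparing them with the parentals, only the ct allele has switched, so ct is the middle locus and the order is sc – ct – m.
Crossovers in the sc–ct interval produce the single-crossover classes sc+ ct+ m and sc ct m+ (60 + 76 = 136) plus the double crossovers (24).
RF(sc–ct) = (136 + 24) / 800 = 160/800 = 0.2000 → 20.0 centimorgans.

20.0 centimorgans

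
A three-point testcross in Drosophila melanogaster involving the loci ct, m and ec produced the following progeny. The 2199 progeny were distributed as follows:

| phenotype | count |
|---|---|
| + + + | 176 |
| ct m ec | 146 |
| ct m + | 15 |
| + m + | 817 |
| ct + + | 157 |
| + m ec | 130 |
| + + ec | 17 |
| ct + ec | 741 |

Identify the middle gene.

ct

The two most frequent reciprocal classes, ct + ec and + m +, are the parental types, so the F1 was ct + ec / + m +.
The two rarest classes, + + ec and ct m +, are the double crossovers. Comparing them with the parentals, only the ct allele has switched, so ct is the middle locus and the order is ec – ct – m.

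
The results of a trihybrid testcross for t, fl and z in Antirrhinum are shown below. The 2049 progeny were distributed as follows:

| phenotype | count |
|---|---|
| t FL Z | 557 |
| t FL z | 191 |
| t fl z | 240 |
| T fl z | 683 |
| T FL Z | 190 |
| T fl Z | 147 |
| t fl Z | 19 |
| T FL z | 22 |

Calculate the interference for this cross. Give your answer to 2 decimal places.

The two most frequent reciprocal classes, t FL Z and T fl z, are the parental types, so the F1 was t FL Z / T fl z.
The two rarest classes, t fl Z and T FL z, are the double crossovers. Comparing them with the parentals, only the fl allele has switched, so fl is the middle locus and the order is t – fl – z.
t–fl: (430 + 41)/2049 = 0.2299; fl–z: (338 + 41)/2049 = 0.1850.
Expected DCO frequency = 0.2299 × 0.1850 ≈ 0.04253; observed = 41/2049 ≈ 0.02001.
Coefficient of coincidence = 0.02001/0.04253 ≈ 0.47; interference = 1 − 0.47 = 0.53.

0.53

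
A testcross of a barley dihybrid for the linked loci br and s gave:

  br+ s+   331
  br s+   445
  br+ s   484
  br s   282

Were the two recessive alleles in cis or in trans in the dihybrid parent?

The two most frequent classes are br+ s (484) and br s+ (445); these are the parental (non-recombinant) types.
So the F1 carried br+ s on one chromosome and br s+ on the other — the recessive alleles are on opposite chromosomes (trans / repulsion).

trans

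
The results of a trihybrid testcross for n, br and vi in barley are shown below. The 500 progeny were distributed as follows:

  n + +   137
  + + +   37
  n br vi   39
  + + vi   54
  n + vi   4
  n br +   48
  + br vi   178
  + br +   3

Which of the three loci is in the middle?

vi

The two most frequent reciprocal classes, + br vi and n + +, are the parental types, so the F1 was + br vi / n + +.
The two rarest classes, + br + and n + vi, are the double crossovers. Comparing them with the parentals, only the vi allele has switched, so vi is the middle locus and the order is br – vi – n.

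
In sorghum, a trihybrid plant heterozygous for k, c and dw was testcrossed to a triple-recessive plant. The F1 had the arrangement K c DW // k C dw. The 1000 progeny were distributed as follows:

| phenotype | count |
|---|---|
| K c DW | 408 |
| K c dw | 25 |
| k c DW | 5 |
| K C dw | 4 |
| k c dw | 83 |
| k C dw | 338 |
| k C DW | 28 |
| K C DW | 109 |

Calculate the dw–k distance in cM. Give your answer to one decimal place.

6.2 cM

The two rarest classes, k c DW and K C dw, are the double crossovers. Comparing them with the parentals, only the k allele has switched, so k is the middle locus and the order is dw – k – c.
Crossovers in the dw–k interval produce the single-crossover classes K c dw and k C DW (25 + 28 = 53) plus the double crossovers (9).
RF(dw–k) = (53 + 9) / 1000 = 62/1000 = 0.0620 → 6.2 cM.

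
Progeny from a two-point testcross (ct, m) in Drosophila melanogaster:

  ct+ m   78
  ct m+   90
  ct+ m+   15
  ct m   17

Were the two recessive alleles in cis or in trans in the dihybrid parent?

The two most frequent classes are ct+ m (78) and ct m+ (90); these are the parental (non-recombinant) types.
So the F1 carried ct+ m on one chromosome and ct m+ on the other — the recessive alleles are on opposite chromosomes (trans / repulsion).

trans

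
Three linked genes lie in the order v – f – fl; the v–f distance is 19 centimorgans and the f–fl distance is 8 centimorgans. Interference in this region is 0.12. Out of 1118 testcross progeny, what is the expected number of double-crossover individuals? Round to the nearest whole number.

15

Map distances give recombination frequencies of 0.190 and 0.080 for the two intervals.
With interference 0.12 (so coincidence = 0.88), expected double-crossover frequency = 0.190 × 0.080 × 0.88 = 0.01338.
Expected number = 0.01338 × 1118 = 14.95 ≈ 15.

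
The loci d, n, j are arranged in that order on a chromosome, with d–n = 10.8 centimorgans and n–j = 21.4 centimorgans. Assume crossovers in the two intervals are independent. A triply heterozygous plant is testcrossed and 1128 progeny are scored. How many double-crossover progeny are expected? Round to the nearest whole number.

Map distances give recombination frequencies of 0.108 and 0.214 for the two intervals.
With no interference, expected double-crossover frequency = 0.108 × 0.214 = 0.02311.
Expected number = 0.02311 × 1128 = 26.07 ≈ 26.

26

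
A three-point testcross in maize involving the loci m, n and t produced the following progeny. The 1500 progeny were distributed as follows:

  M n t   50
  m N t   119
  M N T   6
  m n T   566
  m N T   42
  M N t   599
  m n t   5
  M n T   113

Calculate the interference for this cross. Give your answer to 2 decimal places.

The two most frequent reciprocal classes, M N t and m n T, are the parental types, so the F1 was M N t / m n T.
The two rarest classes, M N T and m n t, are the double crossovers. Comparing them with the parentals, only the t allele has switched, so t is the middle locus and the order is n – t – m.
n–t: (92 + 11)/1500 = 0.0687; t–m: (232 + 11)/1500 = 0.1620.
Expected DCO frequency = 0.0687 × 0.1620 ≈ 0.01113; observed = 11/1500 ≈ 0.00733.
Coefficient of coincidence = 0.00733/0.01113 ≈ 0.66; interference = 1 − 0.66 = 0.34.

0.34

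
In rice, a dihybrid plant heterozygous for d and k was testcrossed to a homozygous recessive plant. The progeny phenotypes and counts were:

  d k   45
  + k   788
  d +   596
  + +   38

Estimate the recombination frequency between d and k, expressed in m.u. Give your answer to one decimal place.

The two most frequent classes, + k (788) and d + (596), are the parental types, so the F1 was + k / d +.
The recombinant classes are + + and d k: 38 + 45 = 83.
Recombination frequency = 83/1467 = 0.0566 ≈ 5.7%, i.e. 5.7 m.u.

5.7 m.u.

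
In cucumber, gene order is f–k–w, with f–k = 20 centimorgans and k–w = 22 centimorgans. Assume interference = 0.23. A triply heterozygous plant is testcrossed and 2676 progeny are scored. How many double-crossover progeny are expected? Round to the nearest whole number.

91

Map distances give recombination frequencies of 0.200 and 0.220 for the two intervals.
With interference 0.23 (so coincidence = 0.77), expected double-crossover frequency = 0.200 × 0.220 × 0.77 = 0.03388.
Expected number = 0.03388 × 2676 = 90.66 ≈ 91.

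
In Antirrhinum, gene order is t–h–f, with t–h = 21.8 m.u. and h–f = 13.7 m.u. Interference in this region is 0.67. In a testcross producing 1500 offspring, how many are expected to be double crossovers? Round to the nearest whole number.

Map distances give recombination frequencies of 0.218 and 0.137 for the two intervals.
With interference 0.67 (so coincidence = 0.33), expected double-crossover frequency = 0.218 × 0.137 × 0.33 = 0.00986.
Expected number = 0.00986 × 1500 = 14.78 ≈ 15.

15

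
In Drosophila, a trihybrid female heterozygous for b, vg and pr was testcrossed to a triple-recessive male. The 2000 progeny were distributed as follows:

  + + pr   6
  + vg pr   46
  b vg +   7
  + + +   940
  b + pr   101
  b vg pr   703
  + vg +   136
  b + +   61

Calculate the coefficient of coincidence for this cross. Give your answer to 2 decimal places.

0.87

The two most frequent reciprocal classes, + + + and b vg pr, are the parental types, so the F1 was + + + / b vg pr.
The two rarest classes, + + pr and b vg +, are the double crossovers. Comparing them with the parentals, only the pr allele has switched, so pr is the middle locus and the order is vg – pr – b.
vg–pr: (237 + 13)/2000 = 0.1250; pr–b: (107 + 13)/2000 = 0.0600.
Expected DCO frequency = 0.1250 × 0.0600 ≈ 0.00750; observed = 13/2000 ≈ 0.00650.
Coefficient of coincidence = 0.00650/0.00750 ≈ 0.87.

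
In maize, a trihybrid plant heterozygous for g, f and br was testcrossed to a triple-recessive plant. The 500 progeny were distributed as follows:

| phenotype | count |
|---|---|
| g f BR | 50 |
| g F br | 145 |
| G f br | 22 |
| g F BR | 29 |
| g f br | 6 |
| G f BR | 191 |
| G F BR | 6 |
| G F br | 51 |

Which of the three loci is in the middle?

f

The two most frequent reciprocal classes, g F br and G f BR, are the parental types, so the F1 was g F br / G f BR.
The two rarest classes, g f br and G F BR, are the double crossovers. Comparing them with the parentals, only the f allele has switched, so f is the middle locus and the order is g – f – br.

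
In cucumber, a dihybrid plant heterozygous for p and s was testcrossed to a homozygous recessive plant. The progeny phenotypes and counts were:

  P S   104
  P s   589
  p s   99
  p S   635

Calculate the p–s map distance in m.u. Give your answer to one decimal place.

The two most frequent classes, P s (589) and p S (635), are the parental types, so the F1 was P s / p S.
The recombinant classes are P S and p s: 104 + 99 = 203.
Recombination frequency = 203/1427 = 0.1423 ≈ 14.2%, i.e. 14.2 m.u.

14.2 m.u.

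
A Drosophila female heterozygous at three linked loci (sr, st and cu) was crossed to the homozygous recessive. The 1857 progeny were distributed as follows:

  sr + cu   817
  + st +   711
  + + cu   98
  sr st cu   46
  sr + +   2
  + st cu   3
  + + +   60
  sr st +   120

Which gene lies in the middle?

cu

The two most frequent reciprocal classes, + st + and sr + cu, are the parental types, so the F1 was + st + / sr + cu.
The two rarest classes, + st cu and sr + +, are the double crossovers. Comparing them with the parentals, only the cu allele has switched, so cu is the middle locus and the order is st – cu – sr.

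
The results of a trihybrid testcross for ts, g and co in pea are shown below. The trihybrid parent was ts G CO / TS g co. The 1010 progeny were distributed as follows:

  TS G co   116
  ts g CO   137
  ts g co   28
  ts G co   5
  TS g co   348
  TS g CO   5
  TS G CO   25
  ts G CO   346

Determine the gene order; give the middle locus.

The two rarest classes, ts G co and TS g CO, are the double crossovers. Comparing them with the parentals, only the co allele has switched, so co is the middle locus and the order is ts – co – g.

co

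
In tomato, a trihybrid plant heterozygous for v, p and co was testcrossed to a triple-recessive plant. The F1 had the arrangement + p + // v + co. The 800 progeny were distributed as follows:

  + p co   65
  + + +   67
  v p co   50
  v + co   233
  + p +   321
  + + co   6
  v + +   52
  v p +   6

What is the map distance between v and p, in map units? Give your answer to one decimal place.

The two rarest classes, v p + and + + co, are the double crossovers. Comparing them with the parentals, only the v allele has switched, so v is the middle locus and the order is co – v – p.
Crossovers in the v–p interval produce the single-crossover classes + + + and v p co (67 + 50 = 117) plus the double crossovers (12).
RF(v–p) = (117 + 12) / 800 = 129/800 = 0.1613 → 16.1 map units.

16.1 map units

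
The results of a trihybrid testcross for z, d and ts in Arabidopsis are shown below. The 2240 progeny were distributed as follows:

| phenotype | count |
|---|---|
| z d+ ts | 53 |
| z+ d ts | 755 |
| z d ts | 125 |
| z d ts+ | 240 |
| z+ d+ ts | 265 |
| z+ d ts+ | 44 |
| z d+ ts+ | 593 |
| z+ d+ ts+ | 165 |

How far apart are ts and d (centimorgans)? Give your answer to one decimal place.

The two most frequent reciprocal classes, z+ d ts and z d+ ts+, are the parental types, so the F1 was z+ d ts / z d+ ts+.
The two rarest classes, z+ d ts+ and z d+ ts, are the double crossovers. Comparing them with the parentals, only the ts allele has switched, so ts is the middle locus and the order is z – ts – d.
Crossovers in the ts–d interval produce the single-crossover classes z+ d+ ts and z d ts+ (265 + 240 = 505) plus the double crossovers (97).
RF(ts–d) = (505 + 97) / 2240 = 602/2240 = 0.2687 → 26.9 centimorgans.

26.9 centimorgans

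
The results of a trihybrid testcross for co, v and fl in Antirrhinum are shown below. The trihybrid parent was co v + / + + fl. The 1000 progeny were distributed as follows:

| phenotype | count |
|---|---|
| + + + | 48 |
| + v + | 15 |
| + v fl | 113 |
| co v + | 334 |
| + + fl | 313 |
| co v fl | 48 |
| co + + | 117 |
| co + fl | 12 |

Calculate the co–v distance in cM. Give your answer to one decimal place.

25.7 cM

The two rarest classes, + v + and co + fl, are the double crossovers. Comparing them with the parentals, only the co allele has switched, so co is the middle locus and the order is fl – co – v.
Crossovers in the co–v interval produce the single-crossover classes co + + and + v fl (117 + 113 = 230) plus the double crossovers (27).
RF(co–v) = (230 + 27) / 1000 = 257/1000 = 0.2570 → 25.7 cM.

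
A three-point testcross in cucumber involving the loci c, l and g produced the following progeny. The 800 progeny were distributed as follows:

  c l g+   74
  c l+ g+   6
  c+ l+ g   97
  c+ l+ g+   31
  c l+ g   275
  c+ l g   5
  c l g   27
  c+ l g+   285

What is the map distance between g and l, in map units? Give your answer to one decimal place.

8.6 map units

The two most frequent reciprocal classes, c+ l g+ and c l+ g, are the parental types, so the F1 was c+ l g+ / c l+ g.
The two rarest classes, c+ l g and c l+ g+, are the double crossovers. Comparing them with the parentals, only the g allele has switched, so g is the middle locus and the order is c – g – l.
Crossovers in the g–l interval produce the single-crossover classes c+ l+ g+ and c l g (31 + 27 = 58) plus the double crossovers (11).
RF(g–l) = (58 + 11) / 800 = 69/800 = 0.0862 → 8.6 map units.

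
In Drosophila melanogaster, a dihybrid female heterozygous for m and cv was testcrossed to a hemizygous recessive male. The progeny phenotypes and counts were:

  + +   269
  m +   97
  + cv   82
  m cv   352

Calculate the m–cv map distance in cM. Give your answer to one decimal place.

22.4 cM

The two most frequent classes, + + (269) and m cv (352), are the parental types, so the F1 was + + / m cv.
The recombinant classes are + cv and m +: 82 + 97 = 179.
Recombination frequency = 179/800 = 0.2238 ≈ 22.4%, i.e. 22.4 cM.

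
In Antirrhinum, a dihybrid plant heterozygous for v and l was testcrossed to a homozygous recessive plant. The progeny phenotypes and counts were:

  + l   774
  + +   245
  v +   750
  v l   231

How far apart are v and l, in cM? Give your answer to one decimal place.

23.8 cM

The two most frequent classes, + l (774) and v + (750), are the parental types, so the F1 was + l / v +.
The recombinant classes are + + and v l: 245 + 231 = 476.
Recombination frequency = 476/2000 = 0.2380 ≈ 23.8%, i.e. 23.8 cM.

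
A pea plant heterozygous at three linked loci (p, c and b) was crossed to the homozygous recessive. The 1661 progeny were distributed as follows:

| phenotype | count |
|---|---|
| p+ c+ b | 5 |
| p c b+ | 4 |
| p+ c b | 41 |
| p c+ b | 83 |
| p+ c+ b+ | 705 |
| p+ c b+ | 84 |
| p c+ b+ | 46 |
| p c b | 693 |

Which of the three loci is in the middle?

The two most frequent reciprocal classes, p c b and p+ c+ b+, are the parental types, so the F1 was p c b / p+ c+ b+.
The two rarest classes, p c b+ and p+ c+ b, are the double crossovers. Comparing them with the parentals, only the b allele has switched, so b is the middle locus and the order is c – b – p.

b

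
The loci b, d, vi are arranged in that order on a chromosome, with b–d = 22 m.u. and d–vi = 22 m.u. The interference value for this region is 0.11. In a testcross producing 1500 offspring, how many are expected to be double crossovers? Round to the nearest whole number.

65

Map distances give recombination frequencies of 0.220 and 0.220 for the two intervals.
With interference 0.11 (so coincidence = 0.89), expected double-crossover frequency = 0.220 × 0.220 × 0.89 = 0.04308.
Expected number = 0.04308 × 1500 = 64.61 ≈ 65.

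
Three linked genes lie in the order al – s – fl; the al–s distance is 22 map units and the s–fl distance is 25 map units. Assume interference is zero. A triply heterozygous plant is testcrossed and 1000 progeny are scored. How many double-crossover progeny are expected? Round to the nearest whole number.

55

Map distances give recombination frequencies of 0.220 and 0.250 for the two intervals.
With no interference, expected double-crossover frequency = 0.220 × 0.250 = 0.05500.
Expected number = 0.05500 × 1000 = 55.00 ≈ 55.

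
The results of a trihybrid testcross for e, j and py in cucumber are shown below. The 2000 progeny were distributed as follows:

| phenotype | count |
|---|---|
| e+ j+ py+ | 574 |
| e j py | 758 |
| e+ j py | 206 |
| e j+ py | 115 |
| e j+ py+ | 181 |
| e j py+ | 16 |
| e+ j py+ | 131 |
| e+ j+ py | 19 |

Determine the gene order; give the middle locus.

py

The two most frequent reciprocal classes, e+ j+ py+ and e j py, are the parental types, so the F1 was e+ j+ py+ / e j py.
The two rarest classes, e+ j+ py and e j py+, are the double crossovers. Comparing them with the parentals, only the py allele has switched, so py is the middle locus and the order is e – py – j.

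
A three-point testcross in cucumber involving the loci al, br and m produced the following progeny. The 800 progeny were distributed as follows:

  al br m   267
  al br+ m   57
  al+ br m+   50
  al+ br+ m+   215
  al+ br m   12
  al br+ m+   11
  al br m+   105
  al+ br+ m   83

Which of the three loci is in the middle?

al

The two most frequent reciprocal classes, al br m and al+ br+ m+, are the parental types, so the F1 was al br m / al+ br+ m+.
The two rarest classes, al+ br m and al br+ m+, are the double crossovers. Comparing them with the parentals, only the al allele has switched, so al is the middle locus and the order is br – al – m.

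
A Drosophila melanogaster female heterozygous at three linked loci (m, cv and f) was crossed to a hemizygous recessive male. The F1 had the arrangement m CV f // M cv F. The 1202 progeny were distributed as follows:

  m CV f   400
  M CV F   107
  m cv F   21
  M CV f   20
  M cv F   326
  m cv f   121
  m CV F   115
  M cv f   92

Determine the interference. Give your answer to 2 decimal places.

0.26

The two rarest classes, M CV f and m cv F, are the double crossovers. Comparing them with the parentals, only the m allele has switched, so m is the middle locus and the order is f – m – cv.
f–m: (207 + 41)/1202 = 0.2063; m–cv: (228 + 41)/1202 = 0.2238.
Expected DCO frequency = 0.2063 × 0.2238 ≈ 0.04617; observed = 41/1202 ≈ 0.03411.
Coefficient of coincidence = 0.03411/0.04617 ≈ 0.74; interference = 1 − 0.74 = 0.26.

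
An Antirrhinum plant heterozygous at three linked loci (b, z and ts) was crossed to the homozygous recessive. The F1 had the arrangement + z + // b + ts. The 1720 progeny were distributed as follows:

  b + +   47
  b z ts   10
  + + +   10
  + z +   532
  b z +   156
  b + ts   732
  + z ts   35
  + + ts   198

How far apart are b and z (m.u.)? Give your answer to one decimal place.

The two rarest classes, + + + and b z ts, are the double crossovers. Comparing them with the parentals, only the z allele has switched, so z is the middle locus and the order is ts – z – b.
Crossovers in the z–b interval produce the single-crossover classes b z + and + + ts (156 + 198 = 354) plus the double crossovers (20).
RF(z–b) = (354 + 20) / 1720 = 374/1720 = 0.2174 → 21.7 m.u.

21.7 m.u.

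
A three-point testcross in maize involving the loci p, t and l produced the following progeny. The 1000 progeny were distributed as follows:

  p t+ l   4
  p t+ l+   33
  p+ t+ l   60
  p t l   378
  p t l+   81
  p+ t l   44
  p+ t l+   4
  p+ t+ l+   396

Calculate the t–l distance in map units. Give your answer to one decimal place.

The two most frequent reciprocal classes, p t l and p+ t+ l+, are the parental types, so the F1 was p t l / p+ t+ l+.
The two rarest classes, p t+ l and p+ t l+, are the double crossovers. Comparing them with the parentals, only the t allele has switched, so t is the middle locus and the order is p – t – l.
Crossovers in the t–l interval produce the single-crossover classes p t l+ and p+ t+ l (81 + 60 = 141) plus the double crossovers (8).
RF(t–l) = (141 + 8) / 1000 = 149/1000 = 0.1490 → 14.9 map units.

14.9 map units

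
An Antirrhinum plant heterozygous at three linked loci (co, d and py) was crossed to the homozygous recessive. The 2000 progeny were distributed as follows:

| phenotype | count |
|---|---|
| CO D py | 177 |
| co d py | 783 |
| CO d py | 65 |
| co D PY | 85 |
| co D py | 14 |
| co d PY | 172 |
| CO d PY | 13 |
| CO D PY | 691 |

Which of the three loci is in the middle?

d

The two most frequent reciprocal classes, co d py and CO D PY, are the parental types, so the F1 was co d py / CO D PY.
The two rarest classes, co D py and CO d PY, are the double crossovers. Comparing them with the parentals, only the d allele has switched, so d is the middle locus and the order is co – d – py.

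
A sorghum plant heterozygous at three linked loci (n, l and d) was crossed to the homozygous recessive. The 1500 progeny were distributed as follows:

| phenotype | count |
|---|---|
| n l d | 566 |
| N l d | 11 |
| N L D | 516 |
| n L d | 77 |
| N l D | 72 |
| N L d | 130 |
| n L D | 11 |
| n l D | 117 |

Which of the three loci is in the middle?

n

The two most frequent reciprocal classes, N L D and n l d, are the parental types, so the F1 was N L D / n l d.
The two rarest classes, n L D and N l d, are the double crossovers. Comparing them with the parentals, only the n allele has switched, so n is the middle locus and the order is l – n – d.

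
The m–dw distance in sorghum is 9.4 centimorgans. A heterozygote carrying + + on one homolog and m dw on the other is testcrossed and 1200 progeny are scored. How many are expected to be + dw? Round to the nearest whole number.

A map distance of 9.4 centimorgans corresponds to a recombination frequency of 0.094.
The F1 is + + / m dw, so + dw is a recombinant gamete class with expected frequency r/2 = 0.094/2 = 0.0470.
Expected number = 0.0470 × 1200 = 56.40 ≈ 56.

56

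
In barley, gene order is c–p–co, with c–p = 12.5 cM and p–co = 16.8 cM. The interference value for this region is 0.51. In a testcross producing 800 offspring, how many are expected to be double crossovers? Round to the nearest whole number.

8

Map distances give recombination frequencies of 0.125 and 0.168 for the two intervals.
With interference 0.51 (so coincidence = 0.49), expected double-crossover frequency = 0.125 × 0.168 × 0.49 = 0.01029.
Expected number = 0.01029 × 800 = 8.23 ≈ 8.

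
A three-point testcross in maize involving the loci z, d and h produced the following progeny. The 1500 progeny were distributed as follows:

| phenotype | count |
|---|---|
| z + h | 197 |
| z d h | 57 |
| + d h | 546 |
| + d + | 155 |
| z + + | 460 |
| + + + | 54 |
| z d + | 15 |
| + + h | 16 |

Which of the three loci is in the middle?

d

The two most frequent reciprocal classes, z + + and + d h, are the parental types, so the F1 was z + + / + d h.
The two rarest classes, z d + and + + h, are the double crossovers. Comparing them with the parentals, only the d allele has switched, so d is the middle locus and the order is z – d – h.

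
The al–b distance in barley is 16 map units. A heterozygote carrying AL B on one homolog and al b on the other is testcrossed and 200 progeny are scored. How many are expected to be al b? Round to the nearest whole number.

84

A map distance of 16 map units corresponds to a recombination frequency of 0.160.
The F1 is AL B / al b, so al b is a parental gamete class with expected frequency (1 − r)/2 = 0.840/2 = 0.4200.
Expected number = 0.4200 × 200 = 84.00 ≈ 84.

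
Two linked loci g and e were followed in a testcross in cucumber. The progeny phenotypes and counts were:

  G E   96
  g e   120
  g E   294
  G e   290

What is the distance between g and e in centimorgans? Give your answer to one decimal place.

The two most frequent classes, G e (290) and g E (294), are the parental types, so the F1 was G e / g E.
The recombinant classes are G E and g e: 96 + 120 = 216.
Recombination frequency = 216/800 = 0.2700 ≈ 27.0%, i.e. 27.0 centimorgans.

27.0 centimorgans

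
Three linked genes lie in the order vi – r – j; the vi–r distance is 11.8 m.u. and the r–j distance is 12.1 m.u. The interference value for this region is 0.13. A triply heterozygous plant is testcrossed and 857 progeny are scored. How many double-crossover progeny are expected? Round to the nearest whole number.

Map distances give recombination frequencies of 0.118 and 0.121 for the two intervals.
With interference 0.13 (so coincidence = 0.87), expected double-crossover frequency = 0.118 × 0.121 × 0.87 = 0.01242.
Expected number = 0.01242 × 857 = 10.65 ≈ 11.

11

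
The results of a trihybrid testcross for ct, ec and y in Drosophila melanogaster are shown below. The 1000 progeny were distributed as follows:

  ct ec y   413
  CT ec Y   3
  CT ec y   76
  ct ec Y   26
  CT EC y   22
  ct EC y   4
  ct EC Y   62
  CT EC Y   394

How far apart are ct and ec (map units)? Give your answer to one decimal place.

14.5 map units

The two most frequent reciprocal classes, CT EC Y and ct ec y, are the parental types, so the F1 was CT EC Y / ct ec y.
The two rarest classes, CT ec Y and ct EC y, are the double crossovers. Comparing them with the parentals, only the ec allele has switched, so ec is the middle locus and the order is y – ec – ct.
Crossovers in the ec–ct interval produce the single-crossover classes ct EC Y and CT ec y (62 + 76 = 138) plus the double crossovers (7).
RF(ec–ct) = (138 + 7) / 1000 = 145/1000 = 0.1450 → 14.5 map units.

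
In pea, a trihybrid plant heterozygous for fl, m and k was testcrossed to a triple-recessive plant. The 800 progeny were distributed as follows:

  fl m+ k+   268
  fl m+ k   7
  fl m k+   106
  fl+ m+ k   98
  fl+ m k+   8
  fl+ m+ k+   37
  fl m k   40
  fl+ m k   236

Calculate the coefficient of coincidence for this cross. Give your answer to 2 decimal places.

0.60

The two most frequent reciprocal classes, fl m+ k+ and fl+ m k, are the parental types, so the F1 was fl m+ k+ / fl+ m k.
The two rarest classes, fl m+ k and fl+ m k+, are the double crossovers. Comparing them with the parentals, only the k allele has switched, so k is the middle locus and the order is fl – k – m.
fl–k: (77 + 15)/800 = 0.1150; k–m: (204 + 15)/800 = 0.2737.
Expected DCO frequency = 0.1150 × 0.2737 ≈ 0.03148; observed = 15/800 ≈ 0.01875.
Coefficient of coincidence = 0.01875/0.03148 ≈ 0.60.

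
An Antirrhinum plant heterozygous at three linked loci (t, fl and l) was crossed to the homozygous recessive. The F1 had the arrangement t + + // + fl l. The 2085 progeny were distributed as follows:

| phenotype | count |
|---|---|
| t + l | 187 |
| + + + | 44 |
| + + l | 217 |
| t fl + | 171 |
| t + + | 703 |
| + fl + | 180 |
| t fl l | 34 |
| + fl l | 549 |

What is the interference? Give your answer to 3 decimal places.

The two rarest classes, + + + and t fl l, are the double crossovers. Comparing them with the parentals, only the t allele has switched, so t is the middle locus and the order is fl – t – l.
fl–t: (388 + 78)/2085 = 0.2235; t–l: (367 + 78)/2085 = 0.2134.
Expected DCO frequency = 0.2235 × 0.2134 ≈ 0.04769; observed = 78/2085 ≈ 0.03741.
Coefficient of coincidence = 0.03741/0.04769 ≈ 0.784; interference = 1 − 0.784 = 0.216.

0.216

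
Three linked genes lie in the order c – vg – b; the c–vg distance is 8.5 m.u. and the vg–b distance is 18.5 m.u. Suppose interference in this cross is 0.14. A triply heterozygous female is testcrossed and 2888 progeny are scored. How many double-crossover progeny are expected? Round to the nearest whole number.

Map distances give recombination frequencies of 0.085 and 0.185 for the two intervals.
With interference 0.14 (so coincidence = 0.86), expected double-crossover frequency = 0.085 × 0.185 × 0.86 = 0.01352.
Expected number = 0.01352 × 2888 = 39.06 ≈ 39.

39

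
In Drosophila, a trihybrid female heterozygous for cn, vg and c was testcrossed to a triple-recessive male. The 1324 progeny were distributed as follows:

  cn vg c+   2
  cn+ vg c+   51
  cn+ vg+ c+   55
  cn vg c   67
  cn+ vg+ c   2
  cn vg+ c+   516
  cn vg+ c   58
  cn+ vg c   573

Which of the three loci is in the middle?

The two most frequent reciprocal classes, cn+ vg c and cn vg+ c+, are the parental types, so the F1 was cn+ vg c / cn vg+ c+.
The two rarest classes, cn+ vg+ c and cn vg c+, are the double crossovers. Comparing them with the parentals, only the vg allele has switched, so vg is the middle locus and the order is c – vg – cn.

vg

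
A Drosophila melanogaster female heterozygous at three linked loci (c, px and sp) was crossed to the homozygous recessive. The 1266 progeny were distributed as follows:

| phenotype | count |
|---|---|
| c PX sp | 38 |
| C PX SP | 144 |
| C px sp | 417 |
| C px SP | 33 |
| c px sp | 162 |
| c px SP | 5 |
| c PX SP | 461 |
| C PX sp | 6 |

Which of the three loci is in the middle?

px

The two most frequent reciprocal classes, c PX SP and C px sp, are the parental types, so the F1 was c PX SP / C px sp.
The two rarest classes, c px SP and C PX sp, are the double crossovers. Comparing them with the parentals, only the px allele has switched, so px is the middle locus and the order is c – px – sp.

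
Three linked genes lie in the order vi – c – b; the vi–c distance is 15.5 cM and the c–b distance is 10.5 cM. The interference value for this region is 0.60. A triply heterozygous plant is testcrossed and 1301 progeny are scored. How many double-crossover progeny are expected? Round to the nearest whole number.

8

Map distances give recombination frequencies of 0.155 and 0.105 for the two intervals.
With interference 0.60 (so coincidence = 0.40), expected double-crossover frequency = 0.155 × 0.105 × 0.40 = 0.00651.
Expected number = 0.00651 × 1301 = 8.47 ≈ 8.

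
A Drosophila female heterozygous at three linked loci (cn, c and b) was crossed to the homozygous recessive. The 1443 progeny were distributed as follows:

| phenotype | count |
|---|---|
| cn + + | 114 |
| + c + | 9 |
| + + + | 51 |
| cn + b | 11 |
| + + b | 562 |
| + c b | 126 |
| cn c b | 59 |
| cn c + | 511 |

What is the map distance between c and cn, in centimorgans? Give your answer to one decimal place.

The two most frequent reciprocal classes, cn c + and + + b, are the parental types, so the F1 was cn c + / + + b.
The two rarest classes, + c + and cn + b, are the double crossovers. Comparing them with the parentals, only the cn allele has switched, so cn is the middle locus and the order is b – cn – c.
Crossovers in the cn–c interval produce the single-crossover classes cn + + and + c b (114 + 126 = 240) plus the double crossovers (20).
RF(cn–c) = (240 + 20) / 1443 = 260/1443 = 0.1802 → 18.0 centimorgans.

18.0 centimorgans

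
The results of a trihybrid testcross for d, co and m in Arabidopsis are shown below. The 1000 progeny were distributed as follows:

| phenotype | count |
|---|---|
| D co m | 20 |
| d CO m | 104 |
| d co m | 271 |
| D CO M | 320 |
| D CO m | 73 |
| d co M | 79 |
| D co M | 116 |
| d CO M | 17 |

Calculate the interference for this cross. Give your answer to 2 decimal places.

The two most frequent reciprocal classes, D CO M and d co m, are the parental types, so the F1 was D CO M / d co m.
The two rarest classes, d CO M and D co m, are the double crossovers. Comparing them with the parentals, only the d allele has switched, so d is the middle locus and the order is co – d – m.
co–d: (220 + 37)/1000 = 0.2570; d–m: (152 + 37)/1000 = 0.1890.
Expected DCO frequency = 0.2570 × 0.1890 ≈ 0.04857; observed = 37/1000 ≈ 0.03700.
Coefficient of coincidence = 0.03700/0.04857 ≈ 0.76; interference = 1 − 0.76 = 0.24.

0.24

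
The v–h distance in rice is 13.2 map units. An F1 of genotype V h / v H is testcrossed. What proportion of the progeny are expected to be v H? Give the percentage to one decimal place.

43.4%

A map distance of 13.2 map units corresponds to a recombination frequency of 0.132.
The F1 is V h / v H, so v H is a parental gamete class with expected frequency (1 − r)/2 = 0.868/2 = 0.4340.
That is 0.4340 = 43.4% of the progeny.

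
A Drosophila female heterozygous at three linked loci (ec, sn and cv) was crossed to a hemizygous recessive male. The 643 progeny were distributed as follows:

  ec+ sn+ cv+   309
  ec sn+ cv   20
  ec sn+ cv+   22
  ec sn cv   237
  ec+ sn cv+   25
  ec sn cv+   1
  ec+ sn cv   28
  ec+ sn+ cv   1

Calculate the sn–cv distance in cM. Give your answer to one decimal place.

7.3 cM

The two most frequent reciprocal classes, ec sn cv and ec+ sn+ cv+, are the parental types, so the F1 was ec sn cv / ec+ sn+ cv+.
The two rarest classes, ec sn cv+ and ec+ sn+ cv, are the double crossovers. Comparing them with the parentals, only the cv allele has switched, so cv is the middle locus and the order is sn – cv – ec.
Crossovers in the sn–cv interval produce the single-crossover classes ec sn+ cv and ec+ sn cv+ (20 + 25 = 45) plus the double crossovers (2).
RF(sn–cv) = (45 + 2) / 643 = 47/643 = 0.0731 → 7.3 cM.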